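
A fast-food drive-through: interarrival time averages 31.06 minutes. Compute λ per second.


λ = 1/(interarrival time) in consistent units.
1 second = 0.0166667 min, so λ = 0.0166667/31.06 = 0.0005366 per second

Final: 0.0005366 /sec


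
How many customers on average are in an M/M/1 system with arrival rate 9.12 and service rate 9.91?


ρ = λ/μ = 9.12/9.91 = 0.9203
L = ρ/(1−ρ) = 0.9203/(1 − 0.9203) = 0.9203/0.07972 = 11.5443

Final: 11.5443


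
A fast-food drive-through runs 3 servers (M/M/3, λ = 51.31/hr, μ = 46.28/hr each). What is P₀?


a = λ/μ = 51.31/46.28 = 1.1087; ρ = a/c = 0.3696
Σ_{k=0}^{2} a^k/k! (terms k=0..2) = 1.00000 + 1.10869 + 0.61459 = 2.72328
Tail: a^3/(3!(1−ρ)) = 1.36278/(6·0.6304) = 0.36027
P₀ = 1/(2.72328 + 0.36027) = 1/3.08355 = 0.324301

Final: 0.324301


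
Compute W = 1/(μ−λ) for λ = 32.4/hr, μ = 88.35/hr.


W = 1/(μ−λ) = 1/(88.35 − 32.4) = 1/55.95 = 0.01787 hr

Final: 0.01787 hr


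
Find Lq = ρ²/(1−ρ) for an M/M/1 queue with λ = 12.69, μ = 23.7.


ρ = 12.69/23.7 = 0.5354
Lq = ρ²/(1−ρ) = 0.2867/0.4646 = 0.6171

Final: 0.6171


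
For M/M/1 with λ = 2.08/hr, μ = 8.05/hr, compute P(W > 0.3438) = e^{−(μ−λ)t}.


W ~ Exponential(μ−λ) for M/M/1.
μ − λ = 8.05 − 2.08 = 5.9700
P(W > t) = e^{−(μ−λ)t} = e^{−2.0525} = 0.128415

Final: 0.128415


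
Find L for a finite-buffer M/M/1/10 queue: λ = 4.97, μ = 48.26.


ρ = 4.97/48.26 = 0.1030
L = ρ[1 − (K+1)ρ^K + Kρ^(K+1)] / [(1−ρ)(1−ρ^(K+1))]
Numerator: 0.1030·(1 − 11·1.342e-10 + 10·1.382e-11) = 0.102984
Denominator: (0.8970)·(1.000000) = 0.897016
L = 0.102984/0.897016 = 0.1148

Final: 0.1148


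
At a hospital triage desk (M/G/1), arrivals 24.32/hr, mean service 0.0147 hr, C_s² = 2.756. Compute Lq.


ρ = λ·E[S] = 24.32·0.0147 = 0.3575
Lq = ρ²(1+C_s²)/(2(1−ρ)) = 0.1278·(1+2.756)/(2·0.6425)
= 0.1278·3.7560/1.2850 = 0.37358

Final: 0.37358


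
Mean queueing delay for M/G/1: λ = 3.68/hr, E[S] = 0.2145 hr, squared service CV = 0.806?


ρ = λ·E[S] = 3.68·0.2145 = 0.7894
E[S²] = E[S]²(1+C_s²) = 0.2145²·(1+0.806) = 0.083095
Wq = λ·E[S²]/(2(1−ρ)) = 3.68·0.083095/(2·0.2106) = 0.72585 hr

Final: 0.72585 hr


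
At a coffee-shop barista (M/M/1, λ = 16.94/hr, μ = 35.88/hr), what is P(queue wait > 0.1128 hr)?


ρ = 16.94/35.88 = 0.4721
P(Wq > t) = ρ·e^{−(μ−λ)t} = 0.4721·e^{−2.1364}
= 0.4721·0.118075 = 0.055747

Final: 0.055747


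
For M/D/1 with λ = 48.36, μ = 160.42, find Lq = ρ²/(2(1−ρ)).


ρ = 48.36/160.42 = 0.3015
M/D/1: Lq = ρ²/(2(1−ρ)) = 0.09088/(2·0.6985) = 0.06505

Final: 0.06505


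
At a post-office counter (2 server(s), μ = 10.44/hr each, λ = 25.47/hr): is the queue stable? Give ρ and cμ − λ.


Total capacity cμ = 2·10.44 = 20.88/hr
ρ = λ/(cμ) = 25.47/20.88 = 1.2198
Stable ⇔ ρ < 1: NO
Spare capacity = cμ − λ = 20.88 − 25.47 = -4.59/hr

Final: ρ = 1.2198; unstable; margin = -4.59/hr


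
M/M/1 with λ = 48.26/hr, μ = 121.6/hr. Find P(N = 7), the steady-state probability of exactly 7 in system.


ρ = 48.26/121.6 = 0.3969
P_n = (1−ρ)·ρ^n = (1 − 0.3969)·0.3969^7 = 0.6031·0.001551 = 0.0009354

Final: 0.0009354


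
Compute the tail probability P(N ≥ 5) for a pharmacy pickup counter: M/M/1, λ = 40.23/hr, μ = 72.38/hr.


ρ = 40.23/72.38 = 0.5558
P(N ≥ n) = ρ^n = 0.5558^5 = 0.053047

Final: 0.053047


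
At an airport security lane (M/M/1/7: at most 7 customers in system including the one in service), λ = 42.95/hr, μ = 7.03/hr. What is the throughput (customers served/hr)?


ρ = 6.1095; P_K = (1−ρ)ρ^7/(1−ρ^8) = 0.836322
λ_eff = λ(1 − P_K) = 42.95·(1 − 0.836322) = 42.95·0.163678 = 7.0300 /hr

Final: 7.0300 /hr


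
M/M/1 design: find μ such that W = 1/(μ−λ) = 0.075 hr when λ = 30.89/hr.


W = 1/(μ−λ) ⇒ μ − λ = 1/W = 1/0.075 = 13.3333
μ = λ + 1/W = 30.89 + 13.3333 = 44.2233 per hr

Final: 44.2233 /hr


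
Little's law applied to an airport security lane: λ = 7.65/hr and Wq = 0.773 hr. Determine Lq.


Lq = λWq = 7.65·0.773 = 5.9135

Final: 5.9135


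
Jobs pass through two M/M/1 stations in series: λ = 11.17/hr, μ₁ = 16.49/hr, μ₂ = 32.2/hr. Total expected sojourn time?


Each node sees arrival rate λ = 11.17/hr (tandem ⇒ throughput preserved).
W₁ = 1/(μ₁−λ) = 1/(16.49−11.17) = 0.18797 hr
W₂ = 1/(μ₂−λ) = 1/(32.2−11.17) = 0.04755 hr
W_total = W₁ + W₂ = 0.18797 + 0.04755 = 0.23552 hr

Final: 0.23552 hr


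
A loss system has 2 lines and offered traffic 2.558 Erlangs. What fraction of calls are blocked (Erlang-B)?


B(c,a) = (a^c/c!) / Σ_{k=0}^{c} a^k/k!
a^2/2! = 3.271682
Σ terms (k=0..2): 1.00000 + 2.55800 + 3.27168 = 6.829682
B = 3.271682/6.829682 = 0.479039

Final: 0.479039


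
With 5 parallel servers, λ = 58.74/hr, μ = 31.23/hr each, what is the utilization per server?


ρ = λ/(cμ) = 58.74/(5·31.23) = 58.74/156.15 = 0.3762

Final: 0.3762


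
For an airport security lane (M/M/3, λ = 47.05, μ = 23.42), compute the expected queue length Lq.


a = λ/μ = 2.0090; ρ = a/3 = 0.6697
P₀ = 0.109677
Lq = P₀·a^c·ρ / (c!·(1−ρ)²) = 0.109677·8.10808·0.6697/(6·0.10913)
= 0.90950

Final: 0.90950


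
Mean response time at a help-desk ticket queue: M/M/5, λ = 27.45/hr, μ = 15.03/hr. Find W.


a = 1.8263; ρ = 0.3653; P₀ = 0.160262
Lq = P₀·a^c·ρ/(c!(1−ρ)²) = 0.02460
Wq = Lq/λ = 0.02460/27.45 = 0.0008963 hr
W = Wq + 1/μ = 0.0008963 + 0.06653 = 0.06743 hr

Final: 0.06743 hr


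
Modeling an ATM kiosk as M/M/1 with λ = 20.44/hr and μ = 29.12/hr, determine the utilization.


ρ = λ/μ = 20.44/29.12 = 0.7019

Final: 0.7019


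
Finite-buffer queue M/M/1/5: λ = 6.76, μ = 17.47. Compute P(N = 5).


ρ = λ/μ = 6.76/17.47 = 0.3869
P_K = (1−ρ)ρ^K/(1−ρ^(K+1)) = (0.6131·0.008675)/(1 − 0.003357)
= 0.005318/0.996643 = 0.005336

Final: 0.005336


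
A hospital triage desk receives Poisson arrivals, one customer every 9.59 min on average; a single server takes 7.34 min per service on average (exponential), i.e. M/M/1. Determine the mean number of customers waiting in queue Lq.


λ = 60/9.59 = 6.2565 /hr
μ = 60/7.34 = 8.1744 /hr
ρ = λ/μ = 6.2565/8.1744 = 0.7654
Lq = ρ²/(1−ρ) = 0.5858/0.2346 = 2.4968

Final: 2.4968


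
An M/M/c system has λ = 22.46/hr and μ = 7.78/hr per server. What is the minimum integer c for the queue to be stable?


Stability requires cμ > λ ⇔ c > λ/μ.
λ/μ = 22.46/7.78 = 2.8869
Minimum integer c = ⌊2.8869⌋ + 1 = 3
Check: 3·7.78 = 23.34 > 22.46, while 2·7.78 = 15.56 ≤ 22.46

Final: 3 servers


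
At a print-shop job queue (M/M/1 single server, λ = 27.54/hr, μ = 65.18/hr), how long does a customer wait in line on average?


ρ = 27.54/65.18 = 0.4225
Wq = ρ/(μ−λ) = 0.4225/(65.18 − 27.54) = 0.4225/37.64 = 0.01123 hr

Final: 0.01123 hr


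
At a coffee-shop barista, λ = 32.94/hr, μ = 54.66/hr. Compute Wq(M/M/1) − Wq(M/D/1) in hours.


ρ = 32.94/54.66 = 0.6026
Wq(M/M/1) = ρ/(μ−λ) = 0.6026/21.72 = 0.02775 hr
Wq(M/D/1) = ρ/(2(μ−λ)) = 0.01387 hr
Savings = 0.02775 − 0.01387 = 0.01387 hr

Final: 0.01387 hr


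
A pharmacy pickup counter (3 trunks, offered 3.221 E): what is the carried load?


B(3,3.221) = 0.371850 (Erlang-B)
Carried load = a(1 − B) = 3.221·(1 − 0.371850) = 3.221·0.628150 = 2.0233 E

Final: 2.0233 Erlangs


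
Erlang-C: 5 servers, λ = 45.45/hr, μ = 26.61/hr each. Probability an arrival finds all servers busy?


a = λ/μ = 1.7080; ρ = a/5 = 0.3416
P₀ = 0.180646 (from M/M/c formula)
C(c,a) = [a^c/(c!(1−ρ))]·P₀ = [14.53601/(120·0.6584)]·0.180646
= 0.18398·0.180646 = 0.033236

Final: 0.033236


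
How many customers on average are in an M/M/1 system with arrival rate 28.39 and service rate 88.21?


ρ = λ/μ = 28.39/88.21 = 0.3218
L = ρ/(1−ρ) = 0.3218/(1 − 0.3218) = 0.3218/0.6782 = 0.4746

Final: 0.4746


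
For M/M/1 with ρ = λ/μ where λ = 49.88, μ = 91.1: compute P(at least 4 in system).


ρ = 49.88/91.1 = 0.5475
P(N ≥ n) = ρ^n = 0.5475^4 = 0.089874

Final: 0.089874


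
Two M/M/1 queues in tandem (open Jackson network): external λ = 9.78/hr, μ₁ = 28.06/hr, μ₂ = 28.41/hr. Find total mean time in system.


Each node sees arrival rate λ = 9.78/hr (tandem ⇒ throughput preserved).
W₁ = 1/(μ₁−λ) = 1/(28.06−9.78) = 0.05470 hr
W₂ = 1/(μ₂−λ) = 1/(28.41−9.78) = 0.05368 hr
W_total = W₁ + W₂ = 0.05470 + 0.05368 = 0.10838 hr

Final: 0.10838 hr


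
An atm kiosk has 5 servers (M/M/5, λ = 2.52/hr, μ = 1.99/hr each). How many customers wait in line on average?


a = λ/μ = 1.2663; ρ = a/5 = 0.2533
P₀ = 0.281685
Lq = P₀·a^c·ρ / (c!·(1−ρ)²) = 0.281685·3.25640·0.2533/(120·0.55761)
= 0.003472

Final: 0.003472


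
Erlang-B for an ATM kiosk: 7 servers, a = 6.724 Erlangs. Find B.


B(c,a) = (a^c/c!) / Σ_{k=0}^{c} a^k/k!
a^7/7! = 123.300091
Σ terms (k=0..7): 1.00000 + 6.72400 + 22.60609 + 50.66778 + 85.17254 + 114.54003 + 128.36119 + 123.30009 = 532.371709
B = 123.300091/532.371709 = 0.231605

Final: 0.231605


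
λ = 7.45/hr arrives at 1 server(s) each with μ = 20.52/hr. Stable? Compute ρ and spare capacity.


Total capacity cμ = 1·20.52 = 20.52/hr
ρ = λ/(cμ) = 7.45/20.52 = 0.3631
Stable ⇔ ρ < 1: YES
Spare capacity = cμ − λ = 20.52 − 7.45 = 13.07/hr

Final: ρ = 0.3631; stable; margin = 13.07/hr


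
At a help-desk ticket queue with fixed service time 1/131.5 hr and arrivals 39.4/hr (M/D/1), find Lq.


ρ = 39.4/131.5 = 0.2996
M/D/1: Lq = ρ²/(2(1−ρ)) = 0.08977/(2·0.7004) = 0.06409

Final: 0.06409


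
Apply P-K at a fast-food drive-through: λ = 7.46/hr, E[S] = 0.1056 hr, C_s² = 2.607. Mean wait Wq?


ρ = λ·E[S] = 7.46·0.1056 = 0.7878
E[S²] = E[S]²(1+C_s²) = 0.1056²·(1+2.607) = 0.040223
Wq = λ·E[S²]/(2(1−ρ)) = 7.46·0.040223/(2·0.2122) = 0.70695 hr

Final: 0.70695 hr


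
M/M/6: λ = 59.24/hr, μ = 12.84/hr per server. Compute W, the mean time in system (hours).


a = 4.6137; ρ = 0.7690; P₀ = 0.007880
Lq = P₀·a^c·ρ/(c!(1−ρ)²) = 1.52050
Wq = Lq/λ = 1.52050/59.24 = 0.02567 hr
W = Wq + 1/μ = 0.02567 + 0.07788 = 0.10355 hr

Final: 0.10355 hr


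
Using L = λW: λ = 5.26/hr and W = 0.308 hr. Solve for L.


L = λW = 5.26·0.308 = 1.6201

Final: 1.6201


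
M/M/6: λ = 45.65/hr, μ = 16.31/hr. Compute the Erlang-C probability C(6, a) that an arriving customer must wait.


a = λ/μ = 2.7989; ρ = a/6 = 0.4665
P₀ = 0.060204 (from M/M/c formula)
C(c,a) = [a^c/(c!(1−ρ))]·P₀ = [480.75181/(720·0.5335)]·0.060204
= 1.25153·0.060204 = 0.075347

Final: 0.075347


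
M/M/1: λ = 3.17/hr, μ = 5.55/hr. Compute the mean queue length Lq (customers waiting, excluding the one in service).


ρ = 3.17/5.55 = 0.5712
Lq = ρ²/(1−ρ) = 0.3262/0.4288 = 0.7608

Final: 0.7608


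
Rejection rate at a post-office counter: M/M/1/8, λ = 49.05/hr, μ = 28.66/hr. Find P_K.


ρ = λ/μ = 49.05/28.66 = 1.7114
P_K = (1−ρ)ρ^K/(1−ρ^(K+1)) = (-0.7114·73.604201)/(1 − 125.969507)
= -52.365306/-124.969507 = 0.419025

Final: 0.419025


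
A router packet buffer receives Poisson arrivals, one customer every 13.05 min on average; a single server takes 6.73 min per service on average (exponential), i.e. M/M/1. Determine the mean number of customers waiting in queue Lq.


λ = 60/13.05 = 4.5977 /hr
μ = 60/6.73 = 8.9153 /hr
ρ = λ/μ = 4.5977/8.9153 = 0.5157
Lq = ρ²/(1−ρ) = 0.2660/0.4843 = 0.5492

Final: 0.5492


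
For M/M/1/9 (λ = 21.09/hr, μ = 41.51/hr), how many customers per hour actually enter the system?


ρ = 0.5081; P_K = (1−ρ)ρ^9/(1−ρ^10) = 0.001111
λ_eff = λ(1 − P_K) = 21.09·(1 − 0.001111) = 21.09·0.998889 = 21.0666 /hr

Final: 21.0666 /hr


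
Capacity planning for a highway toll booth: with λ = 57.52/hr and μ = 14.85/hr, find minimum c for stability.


Stability requires cμ > λ ⇔ c > λ/μ.
λ/μ = 57.52/14.85 = 3.8734
Minimum integer c = ⌊3.8734⌋ + 1 = 4
Check: 4·14.85 = 59.40 > 57.52, while 3·14.85 = 44.55 ≤ 57.52

Final: 4 servers


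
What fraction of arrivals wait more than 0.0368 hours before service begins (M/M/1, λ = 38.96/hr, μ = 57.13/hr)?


ρ = 38.96/57.13 = 0.6820
P(Wq > t) = ρ·e^{−(μ−λ)t} = 0.6820·e^{−0.6687}
= 0.6820·0.512397 = 0.349431

Final: 0.349431


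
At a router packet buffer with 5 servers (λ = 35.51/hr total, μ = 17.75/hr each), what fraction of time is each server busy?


ρ = λ/(cμ) = 35.51/(5·17.75) = 35.51/88.75 = 0.4001

Final: 0.4001


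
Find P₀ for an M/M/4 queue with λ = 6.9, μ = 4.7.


a = λ/μ = 6.9/4.7 = 1.4681; ρ = a/c = 0.3670
Σ_{k=0}^{3} a^k/k! (terms k=0..3) = 1.00000 + 1.46809 + 1.07764 + 0.52735 = 4.07308
Tail: a^4/(4!(1−ρ)) = 4.64521/(24·0.6330) = 0.30578
P₀ = 1/(4.07308 + 0.30578) = 1/4.37885 = 0.228370

Final: 0.228370


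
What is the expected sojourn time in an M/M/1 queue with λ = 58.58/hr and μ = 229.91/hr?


W = 1/(μ−λ) = 1/(229.91 − 58.58) = 1/171.33 = 0.005837 hr

Final: 0.005837 hr


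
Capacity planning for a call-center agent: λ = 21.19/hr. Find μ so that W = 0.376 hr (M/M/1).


W = 1/(μ−λ) ⇒ μ − λ = 1/W = 1/0.376 = 2.6596
μ = λ + 1/W = 21.19 + 2.6596 = 23.8496 per hr

Final: 23.8496 /hr


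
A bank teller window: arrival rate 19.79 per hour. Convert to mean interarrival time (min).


Mean interarrival time = 1/λ = 1/19.79 hour = 0.05053 hour
In minutes: 0.05053 × 60 = 3.0318 min

Final: 3.0318 min


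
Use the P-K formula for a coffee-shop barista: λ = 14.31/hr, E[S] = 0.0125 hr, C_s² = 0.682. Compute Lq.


ρ = λ·E[S] = 14.31·0.0125 = 0.1789
Lq = ρ²(1+C_s²)/(2(1−ρ)) = 0.03200·(1+0.682)/(2·0.8211)
= 0.03200·1.6820/1.6422 = 0.03277

Final: 0.03277


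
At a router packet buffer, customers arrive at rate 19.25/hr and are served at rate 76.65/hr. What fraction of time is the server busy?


ρ = λ/μ = 19.25/76.65 = 0.2511

Final: 0.2511


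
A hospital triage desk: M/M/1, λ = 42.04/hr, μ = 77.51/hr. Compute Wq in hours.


ρ = 42.04/77.51 = 0.5424
Wq = ρ/(μ−λ) = 0.5424/(77.51 − 42.04) = 0.5424/35.47 = 0.01529 hr

Final: 0.01529 hr


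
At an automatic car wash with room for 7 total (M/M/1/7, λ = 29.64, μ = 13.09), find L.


ρ = 29.64/13.09 = 2.2643
L = ρ[1 − (K+1)ρ^K + Kρ^(K+1)] / [(1−ρ)(1−ρ^(K+1))]
Numerator: 2.2643·(1 − 8·305.189698 + 7·691.048330) = 5427.178490
Denominator: (-1.2643)·(-690.048330) = 872.444604
L = 5427.178490/872.444604 = 6.2207

Final: 6.2207


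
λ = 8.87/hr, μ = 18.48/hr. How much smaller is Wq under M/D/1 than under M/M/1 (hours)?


ρ = 8.87/18.48 = 0.4800
Wq(M/M/1) = ρ/(μ−λ) = 0.4800/9.61 = 0.04995 hr
Wq(M/D/1) = ρ/(2(μ−λ)) = 0.02497 hr
Savings = 0.04995 − 0.02497 = 0.02497 hr

Final: 0.02497 hr


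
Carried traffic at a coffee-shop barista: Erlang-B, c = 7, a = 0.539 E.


B(7,0.539) = 0.000001530 (Erlang-B)
Carried load = a(1 − B) = 0.539·(1 − 0.000001530) = 0.539·0.999998 = 0.5390 E

Final: 0.5390 Erlangs


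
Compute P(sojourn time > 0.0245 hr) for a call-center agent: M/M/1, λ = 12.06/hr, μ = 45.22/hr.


W ~ Exponential(μ−λ) for M/M/1.
μ − λ = 45.22 − 12.06 = 33.1600
P(W > t) = e^{−(μ−λ)t} = e^{−0.8124} = 0.443783

Final: 0.443783


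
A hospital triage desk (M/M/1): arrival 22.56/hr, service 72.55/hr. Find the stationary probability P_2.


ρ = 22.56/72.55 = 0.3110
P_n = (1−ρ)·ρ^n = (1 − 0.3110)·0.3110^2 = 0.6890·0.096695 = 0.066627

Final: 0.066627


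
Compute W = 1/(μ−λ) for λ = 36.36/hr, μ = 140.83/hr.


W = 1/(μ−λ) = 1/(140.83 − 36.36) = 1/104.47 = 0.009572 hr

Final: 0.009572 hr


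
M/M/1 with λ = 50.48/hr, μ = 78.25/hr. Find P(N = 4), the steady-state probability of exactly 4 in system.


ρ = 50.48/78.25 = 0.6451
P_n = (1−ρ)·ρ^n = (1 − 0.6451)·0.6451^4 = 0.3549·0.173197 = 0.061466

Final: 0.061466


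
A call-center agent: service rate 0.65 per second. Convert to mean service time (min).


Mean service time = 1/μ = 1/0.65 second = 1.53846 second
In minutes: 1.53846 × 0.0166667 = 0.02564 min

Final: 0.02564 min


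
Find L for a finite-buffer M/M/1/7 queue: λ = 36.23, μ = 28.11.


ρ = 36.23/28.11 = 1.2889
L = ρ[1 − (K+1)ρ^K + Kρ^(K+1)] / [(1−ρ)(1−ρ^(K+1))]
Numerator: 1.2889·(1 − 8·5.908162 + 7·7.614825) = 9.071644
Denominator: (-0.2889)·(-6.614825) = 1.910792
L = 9.071644/1.910792 = 4.7476

Final: 4.7476


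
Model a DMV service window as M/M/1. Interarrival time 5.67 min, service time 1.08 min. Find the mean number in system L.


λ = 60/5.67 = 10.5820 /hr
μ = 60/1.08 = 55.5556 /hr
ρ = λ/μ = 10.5820/55.5556 = 0.1905
L = ρ/(1−ρ) = 0.1905/0.8095 = 0.2353

Final: 0.2353


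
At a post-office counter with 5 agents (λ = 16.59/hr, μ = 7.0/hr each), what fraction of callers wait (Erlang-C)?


a = λ/μ = 2.3700; ρ = a/5 = 0.4740
P₀ = 0.091774 (from M/M/c formula)
C(c,a) = [a^c/(c!(1−ρ))]·P₀ = [74.77247/(120·0.5260)]·0.091774
= 1.18461·0.091774 = 0.108717

Final: 0.108717


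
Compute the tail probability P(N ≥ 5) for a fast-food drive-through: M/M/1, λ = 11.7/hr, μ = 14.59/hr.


ρ = 11.7/14.59 = 0.8019
P(N ≥ n) = ρ^n = 0.8019^5 = 0.331629

Final: 0.331629


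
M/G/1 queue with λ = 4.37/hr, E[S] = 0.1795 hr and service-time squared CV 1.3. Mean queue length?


ρ = λ·E[S] = 4.37·0.1795 = 0.7844
Lq = ρ²(1+C_s²)/(2(1−ρ)) = 0.6153·(1+1.3)/(2·0.2156)
= 0.6153·2.3000/0.4312 = 3.28225

Final: 3.28225


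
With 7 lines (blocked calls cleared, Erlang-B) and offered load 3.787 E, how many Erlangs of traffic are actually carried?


B(7,3.787) = 0.052293 (Erlang-B)
Carried load = a(1 − B) = 3.787·(1 − 0.052293) = 3.787·0.947707 = 3.5890 E

Final: 3.5890 Erlangs


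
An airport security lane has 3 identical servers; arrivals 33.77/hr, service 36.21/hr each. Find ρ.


ρ = λ/(cμ) = 33.77/(3·36.21) = 33.77/108.63 = 0.3109

Final: 0.3109


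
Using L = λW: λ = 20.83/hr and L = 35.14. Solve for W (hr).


W = L/λ = 35.14/20.83 = 1.6870 hr

Final: 1.6870 hr


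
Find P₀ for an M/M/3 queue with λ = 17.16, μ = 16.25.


a = λ/μ = 17.16/16.25 = 1.0560; ρ = a/c = 0.3520
Σ_{k=0}^{2} a^k/k! (terms k=0..2) = 1.00000 + 1.05600 + 0.55757 = 2.61357
Tail: a^3/(3!(1−ρ)) = 1.17758/(6·0.6480) = 0.30288
P₀ = 1/(2.61357 + 0.30288) = 1/2.91644 = 0.342883

Final: 0.342883


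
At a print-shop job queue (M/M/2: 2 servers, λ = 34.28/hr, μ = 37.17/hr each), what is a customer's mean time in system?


a = 0.9222; ρ = 0.4611; P₀ = 0.368809
Lq = P₀·a^c·ρ/(c!(1−ρ)²) = 0.24906
Wq = Lq/λ = 0.24906/34.28 = 0.007266 hr
W = Wq + 1/μ = 0.007266 + 0.02690 = 0.03417 hr

Final: 0.03417 hr


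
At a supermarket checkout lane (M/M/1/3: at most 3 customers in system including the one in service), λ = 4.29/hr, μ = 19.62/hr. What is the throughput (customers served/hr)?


ρ = 0.2187; P_K = (1−ρ)ρ^3/(1−ρ^4) = 0.008187
λ_eff = λ(1 − P_K) = 4.29·(1 − 0.008187) = 4.29·0.991813 = 4.2549 /hr

Final: 4.2549 /hr


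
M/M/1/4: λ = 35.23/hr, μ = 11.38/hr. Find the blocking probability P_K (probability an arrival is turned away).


ρ = λ/μ = 35.23/11.38 = 3.0958
P_K = (1−ρ)ρ^K/(1−ρ^(K+1)) = (-2.0958·91.850500)/(1 − 284.349131)
= -192.498631/-283.349131 = 0.679369

Final: 0.679369


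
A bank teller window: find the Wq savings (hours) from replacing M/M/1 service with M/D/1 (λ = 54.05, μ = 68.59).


ρ = 54.05/68.59 = 0.7880
Wq(M/M/1) = ρ/(μ−λ) = 0.7880/14.54 = 0.05420 hr
Wq(M/D/1) = ρ/(2(μ−λ)) = 0.02710 hr
Savings = 0.05420 − 0.02710 = 0.02710 hr

Final: 0.02710 hr


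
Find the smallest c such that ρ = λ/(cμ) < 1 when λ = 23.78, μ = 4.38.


Stability requires cμ > λ ⇔ c > λ/μ.
λ/μ = 23.78/4.38 = 5.4292
Minimum integer c = ⌊5.4292⌋ + 1 = 6
Check: 6·4.38 = 26.28 > 23.78, while 5·4.38 = 21.90 ≤ 23.78

Final: 6 servers


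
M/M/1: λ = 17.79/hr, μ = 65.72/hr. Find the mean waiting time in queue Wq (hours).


ρ = 17.79/65.72 = 0.2707
Wq = ρ/(μ−λ) = 0.2707/(65.72 − 17.79) = 0.2707/47.93 = 0.005648 hr

Final: 0.005648 hr


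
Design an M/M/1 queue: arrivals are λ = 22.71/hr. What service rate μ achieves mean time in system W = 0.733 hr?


W = 1/(μ−λ) ⇒ μ − λ = 1/W = 1/0.733 = 1.3643
μ = λ + 1/W = 22.71 + 1.3643 = 24.0743 per hr

Final: 24.0743 /hr


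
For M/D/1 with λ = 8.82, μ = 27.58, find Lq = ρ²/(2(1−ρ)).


ρ = 8.82/27.58 = 0.3198
M/D/1: Lq = ρ²/(2(1−ρ)) = 0.1023/(2·0.6802) = 0.07518

Final: 0.07518


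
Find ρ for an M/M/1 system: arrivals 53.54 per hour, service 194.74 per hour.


ρ = λ/μ = 53.54/194.74 = 0.2749

Final: 0.2749


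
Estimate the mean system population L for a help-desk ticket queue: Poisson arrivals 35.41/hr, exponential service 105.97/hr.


ρ = λ/μ = 35.41/105.97 = 0.3342
L = ρ/(1−ρ) = 0.3342/(1 − 0.3342) = 0.3342/0.6658 = 0.5018

Final: 0.5018


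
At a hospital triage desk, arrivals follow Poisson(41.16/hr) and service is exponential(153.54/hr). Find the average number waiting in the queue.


ρ = 41.16/153.54 = 0.2681
Lq = ρ²/(1−ρ) = 0.07186/0.7319 = 0.09818

Final: 0.09818


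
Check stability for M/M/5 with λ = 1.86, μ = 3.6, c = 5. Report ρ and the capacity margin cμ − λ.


Total capacity cμ = 5·3.6 = 18.00/hr
ρ = λ/(cμ) = 1.86/18.00 = 0.1033
Stable ⇔ ρ < 1: YES
Spare capacity = cμ − λ = 18.00 − 1.86 = 16.14/hr

Final: ρ = 0.1033; stable; margin = 16.14/hr


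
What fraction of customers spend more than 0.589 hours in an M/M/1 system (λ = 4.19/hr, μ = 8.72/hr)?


W ~ Exponential(μ−λ) for M/M/1.
μ − λ = 8.72 − 4.19 = 4.5300
P(W > t) = e^{−(μ−λ)t} = e^{−2.6682} = 0.069379

Final: 0.069379


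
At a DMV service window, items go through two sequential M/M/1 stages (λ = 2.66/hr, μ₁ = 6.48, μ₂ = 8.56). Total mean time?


Each node sees arrival rate λ = 2.66/hr (tandem ⇒ throughput preserved).
W₁ = 1/(μ₁−λ) = 1/(6.48−2.66) = 0.26178 hr
W₂ = 1/(μ₂−λ) = 1/(8.56−2.66) = 0.16949 hr
W_total = W₁ + W₂ = 0.26178 + 0.16949 = 0.43127 hr

Final: 0.43127 hr


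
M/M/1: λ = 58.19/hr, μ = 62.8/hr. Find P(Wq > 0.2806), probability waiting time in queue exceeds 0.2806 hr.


ρ = 58.19/62.8 = 0.9266
P(Wq > t) = ρ·e^{−(μ−λ)t} = 0.9266·e^{−1.2936}
= 0.9266·0.274291 = 0.254156

Final: 0.254156


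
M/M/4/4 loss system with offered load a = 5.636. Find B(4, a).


B(c,a) = (a^c/c!) / Σ_{k=0}^{c} a^k/k!
a^4/4! = 42.040967
Σ terms (k=0..4): 1.00000 + 5.63600 + 15.88225 + 29.83745 + 42.04097 = 94.396665
B = 42.040967/94.396665 = 0.445365

Final: 0.445365


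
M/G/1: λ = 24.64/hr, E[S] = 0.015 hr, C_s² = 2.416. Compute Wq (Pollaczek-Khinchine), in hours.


ρ = λ·E[S] = 24.64·0.015 = 0.3696
E[S²] = E[S]²(1+C_s²) = 0.015²·(1+2.416) = 0.0007686
Wq = λ·E[S²]/(2(1−ρ)) = 24.64·0.0007686/(2·0.6304) = 0.01502 hr

Final: 0.01502 hr


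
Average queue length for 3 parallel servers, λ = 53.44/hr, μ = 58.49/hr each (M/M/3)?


a = λ/μ = 0.9137; ρ = a/3 = 0.3046
P₀ = 0.397799
Lq = P₀·a^c·ρ / (c!·(1−ρ)²) = 0.397799·0.76270·0.3046/(6·0.48365)
= 0.03184

Final: 0.03184


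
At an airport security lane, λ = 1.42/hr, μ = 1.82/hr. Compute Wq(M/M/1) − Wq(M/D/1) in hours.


ρ = 1.42/1.82 = 0.7802
Wq(M/M/1) = ρ/(μ−λ) = 0.7802/0.4000 = 1.95055 hr
Wq(M/D/1) = ρ/(2(μ−λ)) = 0.97527 hr
Savings = 1.95055 − 0.97527 = 0.97527 hr

Final: 0.97527 hr


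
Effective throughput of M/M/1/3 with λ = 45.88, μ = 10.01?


ρ = 4.5834; P_K = (1−ρ)ρ^3/(1−ρ^4) = 0.783598
λ_eff = λ(1 − P_K) = 45.88·(1 − 0.783598) = 45.88·0.216402 = 9.9285 /hr

Final: 9.9285 /hr


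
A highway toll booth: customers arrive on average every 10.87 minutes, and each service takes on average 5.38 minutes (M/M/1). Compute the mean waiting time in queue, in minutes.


λ = 60/10.87 = 5.5198 /hr
μ = 60/5.38 = 11.1524 /hr
ρ = λ/μ = 5.5198/11.1524 = 0.4949
Wq = ρ/(μ−λ) = 0.4949/(11.1524−5.5198) = 0.08787 hr
In minutes: 0.08787·60 = 5.272 min

Final: 5.272 min


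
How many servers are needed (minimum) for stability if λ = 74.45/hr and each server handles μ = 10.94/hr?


Stability requires cμ > λ ⇔ c > λ/μ.
λ/μ = 74.45/10.94 = 6.8053
Minimum integer c = ⌊6.8053⌋ + 1 = 7
Check: 7·10.94 = 76.58 > 74.45, while 6·10.94 = 65.64 ≤ 74.45

Final: 7 servers


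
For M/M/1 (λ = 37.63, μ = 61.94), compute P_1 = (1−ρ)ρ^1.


ρ = 37.63/61.94 = 0.6075
P_n = (1−ρ)·ρ^n = (1 − 0.6075)·0.6075^1 = 0.3925·0.607523 = 0.238439

Final: 0.238439


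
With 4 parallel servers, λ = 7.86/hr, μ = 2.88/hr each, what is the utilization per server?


ρ = λ/(cμ) = 7.86/(4·2.88) = 7.86/11.52 = 0.6823

Final: 0.6823


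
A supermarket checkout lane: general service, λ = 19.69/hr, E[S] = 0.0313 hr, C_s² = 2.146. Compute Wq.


ρ = λ·E[S] = 19.69·0.0313 = 0.6163
E[S²] = E[S]²(1+C_s²) = 0.0313²·(1+2.146) = 0.003082
Wq = λ·E[S²]/(2(1−ρ)) = 19.69·0.003082/(2·0.3837) = 0.07908 hr

Final: 0.07908 hr


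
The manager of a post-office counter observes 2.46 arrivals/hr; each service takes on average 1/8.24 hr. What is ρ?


ρ = λ/μ = 2.46/8.24 = 0.2985

Final: 0.2985


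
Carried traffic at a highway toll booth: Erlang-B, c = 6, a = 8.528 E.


B(6,8.528) = 0.417459 (Erlang-B)
Carried load = a(1 − B) = 8.528·(1 − 0.417459) = 8.528·0.582541 = 4.9679 E

Final: 4.9679 Erlangs


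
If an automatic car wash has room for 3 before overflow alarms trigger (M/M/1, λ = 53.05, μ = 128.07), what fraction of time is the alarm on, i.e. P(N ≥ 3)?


ρ = 53.05/128.07 = 0.4142
P(N ≥ n) = ρ^n = 0.4142^3 = 0.071075

Final: 0.071075


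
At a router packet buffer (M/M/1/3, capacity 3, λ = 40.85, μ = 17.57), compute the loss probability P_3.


ρ = λ/μ = 40.85/17.57 = 2.3250
P_K = (1−ρ)ρ^K/(1−ρ^(K+1)) = (-1.3250·12.567847)/(1 − 29.220066)
= -16.652219/-28.220066 = 0.590084

Final: 0.590084


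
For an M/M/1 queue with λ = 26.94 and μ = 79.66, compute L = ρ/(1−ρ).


ρ = λ/μ = 26.94/79.66 = 0.3382
L = ρ/(1−ρ) = 0.3382/(1 − 0.3382) = 0.3382/0.6618 = 0.5110

Final: 0.5110


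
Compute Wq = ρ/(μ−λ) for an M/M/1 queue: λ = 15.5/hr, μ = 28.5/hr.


ρ = 15.5/28.5 = 0.5439
Wq = ρ/(μ−λ) = 0.5439/(28.5 − 15.5) = 0.5439/13.00 = 0.04184 hr

Final: 0.04184 hr


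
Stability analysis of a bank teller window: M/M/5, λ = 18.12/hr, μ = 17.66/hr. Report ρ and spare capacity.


Total capacity cμ = 5·17.66 = 88.30/hr
ρ = λ/(cμ) = 18.12/88.30 = 0.2052
Stable ⇔ ρ < 1: YES
Spare capacity = cμ − λ = 88.30 − 18.12 = 70.18/hr

Final: ρ = 0.2052; stable; margin = 70.18/hr


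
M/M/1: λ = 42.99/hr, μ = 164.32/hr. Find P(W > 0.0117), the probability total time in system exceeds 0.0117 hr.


W ~ Exponential(μ−λ) for M/M/1.
μ − λ = 164.32 − 42.99 = 121.3300
P(W > t) = e^{−(μ−λ)t} = e^{−1.4196} = 0.241820

Final: 0.241820


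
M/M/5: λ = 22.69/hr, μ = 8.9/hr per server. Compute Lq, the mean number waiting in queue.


a = λ/μ = 2.5494; ρ = a/5 = 0.5099
P₀ = 0.076031
Lq = P₀·a^c·ρ / (c!·(1−ρ)²) = 0.076031·107.70167·0.5099/(120·0.24021)
= 0.14485

Final: 0.14485


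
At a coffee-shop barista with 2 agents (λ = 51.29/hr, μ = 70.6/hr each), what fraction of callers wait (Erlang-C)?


a = λ/μ = 0.7265; ρ = a/2 = 0.3632
P₀ = 0.467089 (from M/M/c formula)
C(c,a) = [a^c/(c!(1−ρ))]·P₀ = [0.52778/(2·0.6368)]·0.467089
= 0.41443·0.467089 = 0.193576

Final: 0.193576


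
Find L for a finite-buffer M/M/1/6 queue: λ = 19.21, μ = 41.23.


ρ = 19.21/41.23 = 0.4659
L = ρ[1 − (K+1)ρ^K + Kρ^(K+1)] / [(1−ρ)(1−ρ^(K+1))]
Numerator: 0.4659·(1 − 7·0.010230 + 6·0.004766) = 0.445882
Denominator: (0.5341)·(0.995234) = 0.531531
L = 0.445882/0.531531 = 0.8389

Final: 0.8389


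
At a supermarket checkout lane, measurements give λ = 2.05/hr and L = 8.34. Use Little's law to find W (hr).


W = L/λ = 8.34/2.05 = 4.0683 hr

Final: 4.0683 hr


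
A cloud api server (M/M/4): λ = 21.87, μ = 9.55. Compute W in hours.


a = 2.2901; ρ = 0.5725; P₀ = 0.094388
Lq = P₀·a^c·ρ/(c!(1−ρ)²) = 0.33887
Wq = Lq/λ = 0.33887/21.87 = 0.01549 hr
W = Wq + 1/μ = 0.01549 + 0.10471 = 0.12021 hr

Final: 0.12021 hr


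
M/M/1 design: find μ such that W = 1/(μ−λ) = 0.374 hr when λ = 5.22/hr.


W = 1/(μ−λ) ⇒ μ − λ = 1/W = 1/0.374 = 2.6738
μ = λ + 1/W = 5.22 + 2.6738 = 7.8938 per hr

Final: 7.8938 /hr


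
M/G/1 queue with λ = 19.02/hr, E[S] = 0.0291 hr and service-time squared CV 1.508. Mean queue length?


ρ = λ·E[S] = 19.02·0.0291 = 0.5535
Lq = ρ²(1+C_s²)/(2(1−ρ)) = 0.3063·(1+1.508)/(2·0.4465)
= 0.3063·2.5080/0.8930 = 0.86033

Final: 0.86033


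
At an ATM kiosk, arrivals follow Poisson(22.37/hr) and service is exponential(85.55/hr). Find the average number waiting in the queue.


ρ = 22.37/85.55 = 0.2615
Lq = ρ²/(1−ρ) = 0.06837/0.7385 = 0.09258

Final: 0.09258


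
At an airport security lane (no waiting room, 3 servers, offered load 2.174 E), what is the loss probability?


B(c,a) = (a^c/c!) / Σ_{k=0}^{c} a^k/k!
a^3/3! = 1.712487
Σ terms (k=0..3): 1.00000 + 2.17400 + 2.36314 + 1.71249 = 7.249625
B = 1.712487/7.249625 = 0.236217

Final: 0.236217


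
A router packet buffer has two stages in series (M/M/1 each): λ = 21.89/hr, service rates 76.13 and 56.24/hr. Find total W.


Each node sees arrival rate λ = 21.89/hr (tandem ⇒ throughput preserved).
W₁ = 1/(μ₁−λ) = 1/(76.13−21.89) = 0.01844 hr
W₂ = 1/(μ₂−λ) = 1/(56.24−21.89) = 0.02911 hr
W_total = W₁ + W₂ = 0.01844 + 0.02911 = 0.04755 hr

Final: 0.04755 hr


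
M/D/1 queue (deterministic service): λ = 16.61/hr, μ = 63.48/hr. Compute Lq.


ρ = 16.61/63.48 = 0.2617
M/D/1: Lq = ρ²/(2(1−ρ)) = 0.06846/(2·0.7383) = 0.04636

Final: 0.04636


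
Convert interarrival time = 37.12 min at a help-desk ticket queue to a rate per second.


λ = 1/(interarrival time) in consistent units.
1 second = 0.0166667 min, so λ = 0.0166667/37.12 = 0.0004490 per second

Final: 0.0004490 /sec


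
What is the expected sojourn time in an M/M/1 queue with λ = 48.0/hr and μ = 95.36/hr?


W = 1/(μ−λ) = 1/(95.36 − 48.0) = 1/47.36 = 0.02111 hr

Final: 0.02111 hr


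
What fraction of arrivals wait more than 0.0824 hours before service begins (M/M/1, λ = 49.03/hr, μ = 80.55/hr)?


ρ = 49.03/80.55 = 0.6087
P(Wq > t) = ρ·e^{−(μ−λ)t} = 0.6087·e^{−2.5972}
= 0.6087·0.074478 = 0.045334

Final: 0.045334


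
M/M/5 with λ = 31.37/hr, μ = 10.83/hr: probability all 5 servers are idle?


a = λ/μ = 31.37/10.83 = 2.8966; ρ = a/c = 0.5793
Σ_{k=0}^{4} a^k/k! (terms k=0..4) = 1.00000 + 2.89658 + 4.19510 + 4.05048 + 2.93314 = 15.07531
Tail: a^5/(5!(1−ρ)) = 203.90614/(120·0.4207) = 4.03919
P₀ = 1/(15.07531 + 4.03919) = 1/19.11449 = 0.052316

Final: 0.052316


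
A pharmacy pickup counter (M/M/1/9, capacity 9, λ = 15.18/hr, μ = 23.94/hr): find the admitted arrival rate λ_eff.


ρ = 0.6341; P_K = (1−ρ)ρ^9/(1−ρ^10) = 0.006128
λ_eff = λ(1 − P_K) = 15.18·(1 − 0.006128) = 15.18·0.993872 = 15.0870 /hr

Final: 15.0870 /hr


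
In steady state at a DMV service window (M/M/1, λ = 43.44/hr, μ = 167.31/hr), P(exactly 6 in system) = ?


ρ = 43.44/167.31 = 0.2596
P_n = (1−ρ)·ρ^n = (1 − 0.2596)·0.2596^6 = 0.7404·0.0003063 = 0.0002268

Final: 0.0002268


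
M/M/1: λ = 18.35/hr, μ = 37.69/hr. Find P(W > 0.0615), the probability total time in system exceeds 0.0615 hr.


W ~ Exponential(μ−λ) for M/M/1.
μ − λ = 37.69 − 18.35 = 19.3400
P(W > t) = e^{−(μ−λ)t} = e^{−1.1894} = 0.304401

Final: 0.304401


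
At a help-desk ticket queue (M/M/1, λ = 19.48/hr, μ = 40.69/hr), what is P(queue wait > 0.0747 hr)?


ρ = 19.48/40.69 = 0.4787
P(Wq > t) = ρ·e^{−(μ−λ)t} = 0.4787·e^{−1.5844}
= 0.4787·0.205073 = 0.098177

Final: 0.098177


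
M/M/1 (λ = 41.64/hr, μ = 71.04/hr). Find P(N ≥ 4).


ρ = 41.64/71.04 = 0.5861
P(N ≥ n) = ρ^n = 0.5861^4 = 0.118041

Final: 0.118041


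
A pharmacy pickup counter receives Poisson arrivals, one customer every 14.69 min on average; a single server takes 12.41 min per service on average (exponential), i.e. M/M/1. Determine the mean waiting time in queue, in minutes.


λ = 60/14.69 = 4.0844 /hr
μ = 60/12.41 = 4.8348 /hr
ρ = λ/μ = 4.0844/4.8348 = 0.8448
Wq = ρ/(μ−λ) = 0.8448/(4.8348−4.0844) = 1.12579 hr
In minutes: 1.12579·60 = 67.547 min

Final: 67.547 min


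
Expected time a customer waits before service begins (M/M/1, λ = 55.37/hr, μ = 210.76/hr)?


ρ = 55.37/210.76 = 0.2627
Wq = ρ/(μ−λ) = 0.2627/(210.76 − 55.37) = 0.2627/155.39 = 0.001691 hr

Final: 0.001691 hr


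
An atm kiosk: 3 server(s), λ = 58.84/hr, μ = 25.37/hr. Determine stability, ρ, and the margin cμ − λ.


Total capacity cμ = 3·25.37 = 76.11/hr
ρ = λ/(cμ) = 58.84/76.11 = 0.7731
Stable ⇔ ρ < 1: YES
Spare capacity = cμ − λ = 76.11 − 58.84 = 17.27/hr

Final: ρ = 0.7731; stable; margin = 17.27/hr


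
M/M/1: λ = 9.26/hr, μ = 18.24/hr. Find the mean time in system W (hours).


W = 1/(μ−λ) = 1/(18.24 − 9.26) = 1/8.98 = 0.1114 hr

Final: 0.1114 hr


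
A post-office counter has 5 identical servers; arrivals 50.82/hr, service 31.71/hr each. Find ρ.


ρ = λ/(cμ) = 50.82/(5·31.71) = 50.82/158.55 = 0.3205

Final: 0.3205


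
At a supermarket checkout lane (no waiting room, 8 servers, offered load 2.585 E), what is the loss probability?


B(c,a) = (a^c/c!) / Σ_{k=0}^{c} a^k/k!
a^8/8! = 0.049450
Σ terms (k=0..8): 1.00000 + 2.58500 + 3.34111 + 2.87893 + 1.86051 + 0.96188 + 0.41441 + 0.15304 + 0.04945 = 13.244321
B = 0.049450/13.244321 = 0.003734

Final: 0.003734


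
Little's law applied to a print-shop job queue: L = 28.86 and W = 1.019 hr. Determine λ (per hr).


λ = L/W = 28.86/1.019 = 28.3219 /hr

Final: 28.3219 /hr


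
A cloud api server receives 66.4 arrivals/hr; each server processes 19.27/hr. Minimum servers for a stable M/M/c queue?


Stability requires cμ > λ ⇔ c > λ/μ.
λ/μ = 66.4/19.27 = 3.4458
Minimum integer c = ⌊3.4458⌋ + 1 = 4
Check: 4·19.27 = 77.08 > 66.4, while 3·19.27 = 57.81 ≤ 66.4

Final: 4 servers


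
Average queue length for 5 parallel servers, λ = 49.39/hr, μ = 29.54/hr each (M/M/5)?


a = λ/μ = 1.6720; ρ = a/5 = 0.3344
P₀ = 0.187339
Lq = P₀·a^c·ρ / (c!·(1−ρ)²) = 0.187339·13.06600·0.3344/(120·0.44303)
= 0.01540

Final: 0.01540


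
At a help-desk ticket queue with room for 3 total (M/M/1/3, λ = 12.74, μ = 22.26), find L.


ρ = 12.74/22.26 = 0.5723
L = ρ[1 − (K+1)ρ^K + Kρ^(K+1)] / [(1−ρ)(1−ρ^(K+1))]
Numerator: 0.5723·(1 − 4·0.187470 + 3·0.107294) = 0.327372
Denominator: (0.4277)·(0.892706) = 0.381786
L = 0.327372/0.381786 = 0.8575

Final: 0.8575


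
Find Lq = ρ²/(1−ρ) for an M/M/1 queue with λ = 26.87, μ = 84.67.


ρ = 26.87/84.67 = 0.3173
Lq = ρ²/(1−ρ) = 0.1007/0.6827 = 0.1475

Final: 0.1475


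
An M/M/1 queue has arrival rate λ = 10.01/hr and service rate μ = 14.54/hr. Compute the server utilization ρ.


ρ = λ/μ = 10.01/14.54 = 0.6884

Final: 0.6884


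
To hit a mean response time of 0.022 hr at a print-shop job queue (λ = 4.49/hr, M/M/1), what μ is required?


W = 1/(μ−λ) ⇒ μ − λ = 1/W = 1/0.022 = 45.4545
μ = λ + 1/W = 4.49 + 45.4545 = 49.9445 per hr

Final: 49.9445 /hr


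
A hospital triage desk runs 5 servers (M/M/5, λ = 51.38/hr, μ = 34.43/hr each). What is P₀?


a = λ/μ = 51.38/34.43 = 1.4923; ρ = a/c = 0.2985
Σ_{k=0}^{4} a^k/k! (terms k=0..4) = 1.00000 + 1.49230 + 1.11348 + 0.55389 + 0.20664 = 4.36631
Tail: a^5/(5!(1−ρ)) = 7.40091/(120·0.7015) = 0.08791
P₀ = 1/(4.36631 + 0.08791) = 1/4.45423 = 0.224506

Final: 0.224506


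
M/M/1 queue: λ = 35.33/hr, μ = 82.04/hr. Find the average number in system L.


ρ = λ/μ = 35.33/82.04 = 0.4306
L = ρ/(1−ρ) = 0.4306/(1 − 0.4306) = 0.4306/0.5694 = 0.7564

Final: 0.7564


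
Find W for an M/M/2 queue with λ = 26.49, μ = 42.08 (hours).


a = 0.6295; ρ = 0.3148; P₀ = 0.521193
Lq = P₀·a^c·ρ/(c!(1−ρ)²) = 0.06923
Wq = Lq/λ = 0.06923/26.49 = 0.002613 hr
W = Wq + 1/μ = 0.002613 + 0.02376 = 0.02638 hr

Final: 0.02638 hr


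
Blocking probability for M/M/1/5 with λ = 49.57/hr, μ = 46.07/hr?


ρ = λ/μ = 49.57/46.07 = 1.0760
P_K = (1−ρ)ρ^K/(1−ρ^(K+1)) = (-0.07597·1.442127)/(1 − 1.551687)
= -0.109560/-0.551687 = 0.198591

Final: 0.198591


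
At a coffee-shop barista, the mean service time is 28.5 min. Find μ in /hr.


μ = 1/(service time) in consistent units.
1 hour = 60 min, so μ = 60/28.5 = 2.1053 per hour

Final: 2.1053 /hr


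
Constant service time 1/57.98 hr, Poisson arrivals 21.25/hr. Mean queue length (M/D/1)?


ρ = 21.25/57.98 = 0.3665
M/D/1: Lq = ρ²/(2(1−ρ)) = 0.1343/(2·0.6335) = 0.10602

Final: 0.10602


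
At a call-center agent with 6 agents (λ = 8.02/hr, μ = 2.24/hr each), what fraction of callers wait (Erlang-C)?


a = λ/μ = 3.5804; ρ = a/6 = 0.5967
P₀ = 0.026565 (from M/M/c formula)
C(c,a) = [a^c/(c!(1−ρ))]·P₀ = [2106.48368/(720·0.4033)]·0.026565
= 7.25480·0.026565 = 0.192722

Final: 0.192722


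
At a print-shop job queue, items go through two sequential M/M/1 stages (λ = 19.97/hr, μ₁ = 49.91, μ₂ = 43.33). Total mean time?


Each node sees arrival rate λ = 19.97/hr (tandem ⇒ throughput preserved).
W₁ = 1/(μ₁−λ) = 1/(49.91−19.97) = 0.03340 hr
W₂ = 1/(μ₂−λ) = 1/(43.33−19.97) = 0.04281 hr
W_total = W₁ + W₂ = 0.03340 + 0.04281 = 0.07621 hr

Final: 0.07621 hr


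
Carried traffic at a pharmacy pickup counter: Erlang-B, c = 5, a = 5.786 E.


B(5,5.786) = 0.345197 (Erlang-B)
Carried load = a(1 − B) = 5.786·(1 − 0.345197) = 5.786·0.654803 = 3.7887 E

Final: 3.7887 Erlangs


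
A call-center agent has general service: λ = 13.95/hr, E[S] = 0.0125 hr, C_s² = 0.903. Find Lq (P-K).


ρ = λ·E[S] = 13.95·0.0125 = 0.1744
Lq = ρ²(1+C_s²)/(2(1−ρ)) = 0.03041·(1+0.903)/(2·0.8256)
= 0.03041·1.9030/1.6513 = 0.03504

Final: 0.03504


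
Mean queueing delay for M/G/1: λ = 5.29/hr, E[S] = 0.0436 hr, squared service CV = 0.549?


ρ = λ·E[S] = 5.29·0.0436 = 0.2306
E[S²] = E[S]²(1+C_s²) = 0.0436²·(1+0.549) = 0.002945
Wq = λ·E[S²]/(2(1−ρ)) = 5.29·0.002945/(2·0.7694) = 0.01012 hr

Final: 0.01012 hr


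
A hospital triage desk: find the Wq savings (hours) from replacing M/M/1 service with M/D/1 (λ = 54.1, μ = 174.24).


ρ = 54.1/174.24 = 0.3105
Wq(M/M/1) = ρ/(μ−λ) = 0.3105/120.14 = 0.002584 hr
Wq(M/D/1) = ρ/(2(μ−λ)) = 0.001292 hr
Savings = 0.002584 − 0.001292 = 0.001292 hr

Final: 0.001292 hr


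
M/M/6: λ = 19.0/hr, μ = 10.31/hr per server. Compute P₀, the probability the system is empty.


a = λ/μ = 19.0/10.31 = 1.8429; ρ = a/c = 0.3071
Σ_{k=0}^{5} a^k/k! (terms k=0..5) = 1.00000 + 1.84287 + 1.69809 + 1.04312 + 0.48058 + 0.17713 = 6.24179
Tail: a^6/(6!(1−ρ)) = 39.17145/(720·0.6929) = 0.07852
P₀ = 1/(6.24179 + 0.07852) = 1/6.32031 = 0.158220

Final: 0.158220


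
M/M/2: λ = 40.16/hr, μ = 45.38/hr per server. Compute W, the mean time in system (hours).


a = 0.8850; ρ = 0.4425; P₀ = 0.386496
Lq = P₀·a^c·ρ/(c!(1−ρ)²) = 0.21546
Wq = Lq/λ = 0.21546/40.16 = 0.005365 hr
W = Wq + 1/μ = 0.005365 + 0.02204 = 0.02740 hr

Final: 0.02740 hr
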